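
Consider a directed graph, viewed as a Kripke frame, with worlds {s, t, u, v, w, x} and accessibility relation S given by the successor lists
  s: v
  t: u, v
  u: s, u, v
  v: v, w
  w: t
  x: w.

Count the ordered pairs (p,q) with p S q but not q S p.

8

Enumerating: (s,v), (t,u), (t,v), (u,s), (u,v), (v,w), (w,t), (x,w).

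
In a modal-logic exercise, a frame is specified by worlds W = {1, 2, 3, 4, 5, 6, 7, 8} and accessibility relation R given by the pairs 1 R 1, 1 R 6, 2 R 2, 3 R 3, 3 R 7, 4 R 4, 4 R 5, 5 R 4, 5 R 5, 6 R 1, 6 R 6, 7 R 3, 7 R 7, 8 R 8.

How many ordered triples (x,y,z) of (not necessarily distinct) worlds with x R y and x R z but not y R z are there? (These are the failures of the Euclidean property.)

R is Euclidean; there are no such tuples.

0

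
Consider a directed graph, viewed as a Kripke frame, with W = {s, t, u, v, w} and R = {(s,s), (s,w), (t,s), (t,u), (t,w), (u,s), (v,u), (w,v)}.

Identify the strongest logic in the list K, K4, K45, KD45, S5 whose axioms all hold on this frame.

Transitive (axiom 4): no — s R w and w R v, but not s R v.
Euclidean (axiom 5): no — t R s and t R u, but not s R u.
Serial (axiom D): yes — every world has a successor (e.g. s R s).
Reflexive (axiom T): no — t is not related to itself.
So F validates K; K4 would additionally require R to be transitive. The strongest is K.

K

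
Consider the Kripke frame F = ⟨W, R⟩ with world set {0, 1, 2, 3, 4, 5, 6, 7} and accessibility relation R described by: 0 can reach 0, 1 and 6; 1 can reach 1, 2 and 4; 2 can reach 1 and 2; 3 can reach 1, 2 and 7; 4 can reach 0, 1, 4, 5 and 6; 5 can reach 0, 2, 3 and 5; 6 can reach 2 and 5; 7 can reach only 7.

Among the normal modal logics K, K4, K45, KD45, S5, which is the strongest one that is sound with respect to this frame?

K

Transitive (axiom 4): no — 0 R 1 and 1 R 2, but not 0 R 2.
Euclidean (axiom 5): no — 0 R 1 and 0 R 6, but not 1 R 6.
Serial (axiom D): yes — every world has a successor (e.g. 0 R 0).
Reflexive (axiom T): no — 3 is not related to itself.
So F validates K; K4 would additionally require R to be transitive. The strongest is K.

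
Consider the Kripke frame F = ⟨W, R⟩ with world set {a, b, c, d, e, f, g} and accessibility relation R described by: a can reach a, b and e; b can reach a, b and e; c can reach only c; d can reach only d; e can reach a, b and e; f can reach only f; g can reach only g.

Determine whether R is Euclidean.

Yes

Euclidean: yes — any two successors of a common world are R-related.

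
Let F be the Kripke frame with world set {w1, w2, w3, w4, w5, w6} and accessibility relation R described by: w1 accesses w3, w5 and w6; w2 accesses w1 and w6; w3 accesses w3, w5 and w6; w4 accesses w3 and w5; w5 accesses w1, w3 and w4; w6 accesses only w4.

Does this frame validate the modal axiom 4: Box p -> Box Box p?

By correspondence theory, 4 is valid on a frame iff R is transitive.
Transitive: no — w1 R w5 and w5 R w4, but not w1 R w4.

No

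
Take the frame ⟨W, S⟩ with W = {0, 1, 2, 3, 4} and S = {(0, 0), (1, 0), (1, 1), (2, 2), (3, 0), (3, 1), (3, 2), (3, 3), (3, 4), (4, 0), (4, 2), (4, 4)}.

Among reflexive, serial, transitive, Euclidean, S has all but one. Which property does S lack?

Reflexive: yes — every world is S-related to itself.
Serial: yes — every world has a successor (e.g. 0 S 0).
Transitive: yes — every two-step S-path is closed by a direct edge.
Euclidean: no — 3 S 0 and 3 S 1, but not 0 S 1.
Only Euclidean fails.

Euclidean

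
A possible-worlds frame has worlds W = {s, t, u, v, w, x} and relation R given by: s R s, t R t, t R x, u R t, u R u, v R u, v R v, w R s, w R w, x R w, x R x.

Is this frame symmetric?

No

Symmetric: no — t R x but not x R t.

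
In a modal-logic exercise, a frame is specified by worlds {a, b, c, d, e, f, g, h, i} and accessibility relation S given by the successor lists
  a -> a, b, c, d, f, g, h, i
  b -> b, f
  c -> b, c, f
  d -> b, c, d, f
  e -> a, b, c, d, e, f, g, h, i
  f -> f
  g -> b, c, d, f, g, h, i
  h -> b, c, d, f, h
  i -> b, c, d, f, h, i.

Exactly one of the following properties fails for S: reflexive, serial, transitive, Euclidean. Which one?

Reflexive: yes — every world is S-related to itself.
Serial: yes — every world has a successor (e.g. a S a).
Transitive: yes — every two-step S-path is closed by a direct edge.
Euclidean: no — a S b and a S c, but not b S c.
Only Euclidean fails.

Euclidean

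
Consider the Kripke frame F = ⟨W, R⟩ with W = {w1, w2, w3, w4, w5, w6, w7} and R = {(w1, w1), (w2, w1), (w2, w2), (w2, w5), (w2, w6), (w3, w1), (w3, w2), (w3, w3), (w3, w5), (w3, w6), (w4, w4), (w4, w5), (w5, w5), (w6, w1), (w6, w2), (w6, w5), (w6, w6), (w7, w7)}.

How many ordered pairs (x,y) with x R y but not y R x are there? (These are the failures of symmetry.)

9

Enumerating: (w2,w1), (w2,w5), (w3,w1), (w3,w2), (w3,w5), (w3,w6), (w4,w5), (w6,w1), (w6,w5).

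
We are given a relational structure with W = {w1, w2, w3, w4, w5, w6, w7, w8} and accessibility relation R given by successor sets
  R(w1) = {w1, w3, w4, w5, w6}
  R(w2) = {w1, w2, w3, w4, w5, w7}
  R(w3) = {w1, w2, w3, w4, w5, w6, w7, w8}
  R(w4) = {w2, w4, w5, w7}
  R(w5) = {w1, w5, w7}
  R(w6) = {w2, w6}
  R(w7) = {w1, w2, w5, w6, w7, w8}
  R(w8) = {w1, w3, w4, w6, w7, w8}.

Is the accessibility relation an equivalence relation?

No

Reflexive: yes — every world is R-related to itself.
Symmetric: no — w1 R w4 but not w4 R w1.
Transitive: no — w1 R w3 and w3 R w2, but not w1 R w2.
So R is not an equivalence relation.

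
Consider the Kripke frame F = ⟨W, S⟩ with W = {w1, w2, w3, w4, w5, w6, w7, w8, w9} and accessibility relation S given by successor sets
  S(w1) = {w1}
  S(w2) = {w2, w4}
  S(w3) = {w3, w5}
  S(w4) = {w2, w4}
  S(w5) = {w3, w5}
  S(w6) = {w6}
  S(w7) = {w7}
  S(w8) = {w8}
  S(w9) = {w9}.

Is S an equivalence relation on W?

Reflexive: yes — every world is S-related to itself.
Symmetric: yes — every pair in S has its reverse in S.
Transitive: yes — every two-step S-path is closed by a direct edge.
So S is an equivalence relation.

Yes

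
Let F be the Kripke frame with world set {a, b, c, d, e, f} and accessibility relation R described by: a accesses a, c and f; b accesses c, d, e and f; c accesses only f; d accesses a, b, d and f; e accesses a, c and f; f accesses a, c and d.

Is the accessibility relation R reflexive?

Reflexive: no — b is not related to itself.

No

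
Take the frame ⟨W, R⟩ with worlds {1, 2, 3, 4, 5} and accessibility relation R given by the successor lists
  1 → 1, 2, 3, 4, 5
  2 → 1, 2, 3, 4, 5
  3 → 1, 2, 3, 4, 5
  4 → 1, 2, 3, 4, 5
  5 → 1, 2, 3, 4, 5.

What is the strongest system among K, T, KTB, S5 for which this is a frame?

S5

Reflexive (axiom T): yes — every world is R-related to itself.
Symmetric (axiom B): yes — every pair in R has its reverse in R.
Euclidean (axiom 5): yes — any two successors of a common world are R-related.
So F validates K, T, KTB, S5. The strongest is S5.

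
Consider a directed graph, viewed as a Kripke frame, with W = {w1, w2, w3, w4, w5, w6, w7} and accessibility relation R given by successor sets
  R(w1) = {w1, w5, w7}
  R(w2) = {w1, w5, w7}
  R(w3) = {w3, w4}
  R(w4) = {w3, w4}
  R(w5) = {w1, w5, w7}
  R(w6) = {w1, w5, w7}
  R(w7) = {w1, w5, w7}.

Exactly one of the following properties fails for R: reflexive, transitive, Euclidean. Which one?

reflexive

Reflexive: no — w2 is not related to itself.
Transitive: yes — every two-step R-path is closed by a direct edge.
Euclidean: yes — any two successors of a common world are R-related.
Only reflexive fails.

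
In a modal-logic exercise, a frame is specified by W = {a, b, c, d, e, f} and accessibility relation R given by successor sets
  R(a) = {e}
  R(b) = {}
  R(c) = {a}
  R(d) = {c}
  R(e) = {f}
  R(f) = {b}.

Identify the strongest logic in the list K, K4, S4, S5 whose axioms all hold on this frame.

K

Transitive (axiom 4): no — a R e and e R f, but not a R f.
Reflexive (axiom T): no — a is not related to itself.
Euclidean (axiom 5): no — a R e and a R e, but not e R e.
So F validates K; K4 would additionally require R to be transitive. The strongest is K.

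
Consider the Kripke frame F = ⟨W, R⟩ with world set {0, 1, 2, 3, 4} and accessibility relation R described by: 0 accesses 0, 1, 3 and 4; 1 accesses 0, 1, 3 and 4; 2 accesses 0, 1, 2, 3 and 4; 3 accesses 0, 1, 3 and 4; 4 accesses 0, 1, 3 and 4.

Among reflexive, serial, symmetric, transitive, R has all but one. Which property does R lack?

Reflexive: yes — every world is R-related to itself.
Serial: yes — every world has a successor (e.g. 0 R 0).
Symmetric: no — 2 R 0 but not 0 R 2.
Transitive: yes — every two-step R-path is closed by a direct edge.
Only symmetric fails.

symmetric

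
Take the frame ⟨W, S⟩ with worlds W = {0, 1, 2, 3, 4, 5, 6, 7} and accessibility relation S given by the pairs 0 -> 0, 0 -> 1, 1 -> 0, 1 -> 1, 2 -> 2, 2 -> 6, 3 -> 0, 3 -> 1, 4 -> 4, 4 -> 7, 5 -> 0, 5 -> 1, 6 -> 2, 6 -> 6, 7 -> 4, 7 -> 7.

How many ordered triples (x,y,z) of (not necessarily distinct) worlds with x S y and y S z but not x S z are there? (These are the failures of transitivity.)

0

S is transitive; there are no such tuples.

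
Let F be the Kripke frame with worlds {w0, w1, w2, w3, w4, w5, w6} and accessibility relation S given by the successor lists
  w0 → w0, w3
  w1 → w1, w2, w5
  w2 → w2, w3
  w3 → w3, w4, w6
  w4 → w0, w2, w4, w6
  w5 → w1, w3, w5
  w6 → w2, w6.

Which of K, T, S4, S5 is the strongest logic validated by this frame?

T

Reflexive (axiom T): yes — every world is S-related to itself.
Transitive (axiom 4): no — w0 S w3 and w3 S w4, but not w0 S w4.
Euclidean (axiom 5): no — w1 S w2 and w1 S w5, but not w2 S w5.
So F validates K, T; S4 would additionally require S to be transitive. The strongest is T.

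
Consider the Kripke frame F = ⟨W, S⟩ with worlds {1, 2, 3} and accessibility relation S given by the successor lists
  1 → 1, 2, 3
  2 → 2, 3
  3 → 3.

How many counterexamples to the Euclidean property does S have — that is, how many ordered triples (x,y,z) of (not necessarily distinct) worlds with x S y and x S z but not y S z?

4

Enumerating: (1,2,1), (1,3,1), (1,3,2), (2,3,2).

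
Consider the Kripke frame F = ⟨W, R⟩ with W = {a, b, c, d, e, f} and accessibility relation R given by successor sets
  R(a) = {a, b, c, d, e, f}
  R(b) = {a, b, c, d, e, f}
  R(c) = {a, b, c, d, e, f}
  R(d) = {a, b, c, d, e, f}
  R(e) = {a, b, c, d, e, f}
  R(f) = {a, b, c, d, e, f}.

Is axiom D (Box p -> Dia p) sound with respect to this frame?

By correspondence theory, D is valid on a frame iff R is serial.
Serial: yes — every world has a successor (e.g. a R a).

Yes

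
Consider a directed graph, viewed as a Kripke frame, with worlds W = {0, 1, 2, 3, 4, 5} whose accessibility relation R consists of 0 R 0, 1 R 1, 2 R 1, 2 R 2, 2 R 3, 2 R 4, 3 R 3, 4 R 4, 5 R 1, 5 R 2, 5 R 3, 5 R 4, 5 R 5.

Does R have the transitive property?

Yes

Transitive: yes — every two-step R-path is closed by a direct edge.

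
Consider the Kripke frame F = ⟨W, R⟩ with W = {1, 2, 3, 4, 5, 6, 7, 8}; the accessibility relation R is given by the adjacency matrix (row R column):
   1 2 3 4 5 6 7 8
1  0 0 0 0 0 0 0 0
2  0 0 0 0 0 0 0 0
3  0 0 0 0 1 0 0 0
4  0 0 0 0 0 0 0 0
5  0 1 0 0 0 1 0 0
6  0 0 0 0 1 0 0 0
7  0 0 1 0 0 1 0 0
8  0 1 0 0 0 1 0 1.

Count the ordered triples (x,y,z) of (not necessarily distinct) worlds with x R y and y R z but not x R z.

8

Enumerating: (3,5,2), (3,5,6), (5,6,5), (6,5,2), (6,5,6), (7,3,5), (7,6,5), (8,6,5).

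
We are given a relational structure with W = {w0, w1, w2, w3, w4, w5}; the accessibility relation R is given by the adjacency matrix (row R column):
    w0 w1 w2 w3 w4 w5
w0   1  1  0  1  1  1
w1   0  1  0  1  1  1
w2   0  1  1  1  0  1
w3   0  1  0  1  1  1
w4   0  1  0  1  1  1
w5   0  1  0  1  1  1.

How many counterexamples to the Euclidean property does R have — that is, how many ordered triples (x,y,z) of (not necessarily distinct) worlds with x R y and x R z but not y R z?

7

Enumerating: (w0,w1,w0), (w0,w3,w0), (w0,w4,w0), (w0,w5,w0), (w2,w1,w2), (w2,w3,w2), (w2,w5,w2).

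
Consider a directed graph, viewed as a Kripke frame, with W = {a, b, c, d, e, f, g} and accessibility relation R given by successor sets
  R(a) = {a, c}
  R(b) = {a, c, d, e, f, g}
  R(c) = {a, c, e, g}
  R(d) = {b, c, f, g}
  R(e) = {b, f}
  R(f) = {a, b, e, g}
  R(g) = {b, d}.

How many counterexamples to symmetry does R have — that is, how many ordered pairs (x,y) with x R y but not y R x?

8

Enumerating: (b,a), (b,c), (c,e), (c,g), (d,c), (d,f), (f,a), (f,g).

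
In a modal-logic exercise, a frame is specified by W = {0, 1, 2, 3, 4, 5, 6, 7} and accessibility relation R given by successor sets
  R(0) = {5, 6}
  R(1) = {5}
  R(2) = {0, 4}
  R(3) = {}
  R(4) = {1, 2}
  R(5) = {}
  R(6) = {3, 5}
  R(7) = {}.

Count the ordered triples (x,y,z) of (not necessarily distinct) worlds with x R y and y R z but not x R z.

Enumerating: (0,6,3), (2,0,5), (2,0,6), (2,4,1), (2,4,2), (4,1,5), (4,2,0), (4,2,4).

8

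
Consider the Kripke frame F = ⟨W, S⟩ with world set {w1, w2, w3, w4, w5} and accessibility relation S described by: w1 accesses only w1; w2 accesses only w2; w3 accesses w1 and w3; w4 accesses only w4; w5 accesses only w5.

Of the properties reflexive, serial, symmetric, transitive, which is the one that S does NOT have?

Reflexive: yes — every world is S-related to itself.
Serial: yes — every world has a successor (e.g. w1 S w1).
Symmetric: no — w3 S w1 but not w1 S w3.
Transitive: yes — every two-step S-path is closed by a direct edge.
Only symmetric fails.

symmetric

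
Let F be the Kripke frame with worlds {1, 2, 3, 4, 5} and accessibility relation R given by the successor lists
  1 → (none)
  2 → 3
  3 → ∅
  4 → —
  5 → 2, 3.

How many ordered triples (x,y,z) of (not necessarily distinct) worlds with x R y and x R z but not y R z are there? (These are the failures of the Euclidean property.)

4

Enumerating: (2,3,3), (5,2,2), (5,3,2), (5,3,3).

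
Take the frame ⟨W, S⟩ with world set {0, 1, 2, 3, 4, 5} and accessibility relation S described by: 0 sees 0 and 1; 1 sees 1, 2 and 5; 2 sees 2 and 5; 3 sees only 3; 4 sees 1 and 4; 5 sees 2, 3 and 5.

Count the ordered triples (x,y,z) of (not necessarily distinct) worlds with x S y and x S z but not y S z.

7

Enumerating: (0,1,0), (1,2,1), (1,5,1), (4,1,4), (5,2,3), (5,3,2), (5,3,5).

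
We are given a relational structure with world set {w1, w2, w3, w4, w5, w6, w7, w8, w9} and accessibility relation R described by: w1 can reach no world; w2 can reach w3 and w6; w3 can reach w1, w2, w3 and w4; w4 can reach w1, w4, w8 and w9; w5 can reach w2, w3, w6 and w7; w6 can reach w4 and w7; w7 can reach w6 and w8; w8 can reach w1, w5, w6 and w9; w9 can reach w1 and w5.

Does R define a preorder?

No

Reflexive: no — w1 is not related to itself.
Transitive: no — w2 R w3 and w3 R w1, but not w2 R w1.
So R is not a preorder.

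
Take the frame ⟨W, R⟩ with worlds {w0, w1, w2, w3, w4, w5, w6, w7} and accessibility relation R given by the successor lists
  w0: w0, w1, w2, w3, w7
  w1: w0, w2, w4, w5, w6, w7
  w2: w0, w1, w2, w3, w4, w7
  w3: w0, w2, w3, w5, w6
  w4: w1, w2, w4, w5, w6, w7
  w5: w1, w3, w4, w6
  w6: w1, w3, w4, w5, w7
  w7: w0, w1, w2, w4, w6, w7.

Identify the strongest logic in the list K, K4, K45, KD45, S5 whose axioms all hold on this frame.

Transitive (axiom 4): no — w0 R w1 and w1 R w4, but not w0 R w4.
Euclidean (axiom 5): no — w0 R w1 and w0 R w3, but not w1 R w3.
Serial (axiom D): yes — every world has a successor (e.g. w0 R w0).
Reflexive (axiom T): no — w1 is not related to itself.
So F validates K; K4 would additionally require R to be transitive. The strongest is K.

K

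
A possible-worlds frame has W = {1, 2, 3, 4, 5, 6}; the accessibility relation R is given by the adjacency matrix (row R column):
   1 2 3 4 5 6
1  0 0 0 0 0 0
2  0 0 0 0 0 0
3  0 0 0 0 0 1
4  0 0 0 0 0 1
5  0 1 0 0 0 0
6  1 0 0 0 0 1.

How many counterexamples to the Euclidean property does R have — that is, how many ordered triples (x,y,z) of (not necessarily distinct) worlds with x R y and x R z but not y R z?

3

Enumerating: (5,2,2), (6,1,1), (6,1,6).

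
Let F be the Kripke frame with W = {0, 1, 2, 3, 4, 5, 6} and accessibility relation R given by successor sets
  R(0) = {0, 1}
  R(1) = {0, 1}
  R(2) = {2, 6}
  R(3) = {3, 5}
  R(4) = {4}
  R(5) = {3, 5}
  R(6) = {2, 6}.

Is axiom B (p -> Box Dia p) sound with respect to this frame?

Axiom B corresponds to the accessibility relation being symmetric.
Symmetric: yes — every pair in R has its reverse in R.

Yes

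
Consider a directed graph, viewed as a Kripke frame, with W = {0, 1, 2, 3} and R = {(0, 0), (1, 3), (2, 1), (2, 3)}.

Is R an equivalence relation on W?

Reflexive: no — 1 is not related to itself.
Symmetric: no — 1 R 3 but not 3 R 1.
Transitive: yes — every two-step R-path is closed by a direct edge.
So R is not an equivalence relation.

No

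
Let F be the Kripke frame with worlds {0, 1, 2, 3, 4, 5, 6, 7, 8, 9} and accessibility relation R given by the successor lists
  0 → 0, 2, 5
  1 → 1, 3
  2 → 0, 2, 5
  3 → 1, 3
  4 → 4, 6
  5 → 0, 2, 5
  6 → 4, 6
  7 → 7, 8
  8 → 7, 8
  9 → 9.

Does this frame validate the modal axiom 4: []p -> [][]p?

Yes

By correspondence theory, 4 is valid on a frame iff R is transitive.
Transitive: yes — every two-step R-path is closed by a direct edge.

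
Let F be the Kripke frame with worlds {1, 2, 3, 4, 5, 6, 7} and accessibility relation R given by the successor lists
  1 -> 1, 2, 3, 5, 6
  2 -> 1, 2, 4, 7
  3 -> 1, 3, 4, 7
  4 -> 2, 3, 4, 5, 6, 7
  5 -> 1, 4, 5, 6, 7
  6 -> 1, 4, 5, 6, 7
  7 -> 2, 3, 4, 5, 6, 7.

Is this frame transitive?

No

Transitive: no — 1 R 2 and 2 R 4, but not 1 R 4.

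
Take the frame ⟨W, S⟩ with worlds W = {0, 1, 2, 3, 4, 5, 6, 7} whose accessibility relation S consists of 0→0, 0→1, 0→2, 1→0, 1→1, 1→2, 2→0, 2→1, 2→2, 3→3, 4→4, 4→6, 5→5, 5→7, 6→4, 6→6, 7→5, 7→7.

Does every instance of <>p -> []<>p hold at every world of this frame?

The schema 5 characterises exactly the Euclidean frames.
Euclidean: yes — any two successors of a common world are S-related.

Yes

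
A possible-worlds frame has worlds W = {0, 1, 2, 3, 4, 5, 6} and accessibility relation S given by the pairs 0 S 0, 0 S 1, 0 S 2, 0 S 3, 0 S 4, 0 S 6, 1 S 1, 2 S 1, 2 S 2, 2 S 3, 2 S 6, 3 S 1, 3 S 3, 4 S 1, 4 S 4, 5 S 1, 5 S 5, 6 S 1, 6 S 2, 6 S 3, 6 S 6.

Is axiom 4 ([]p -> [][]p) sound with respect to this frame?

Yes

By correspondence theory, 4 is valid on a frame iff S is transitive.
Transitive: yes — every two-step S-path is closed by a direct edge.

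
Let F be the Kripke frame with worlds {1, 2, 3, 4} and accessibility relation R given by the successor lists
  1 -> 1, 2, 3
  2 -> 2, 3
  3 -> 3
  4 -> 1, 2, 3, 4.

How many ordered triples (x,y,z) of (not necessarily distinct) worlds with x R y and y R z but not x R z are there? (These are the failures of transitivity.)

R is transitive; there are no such tuples.

0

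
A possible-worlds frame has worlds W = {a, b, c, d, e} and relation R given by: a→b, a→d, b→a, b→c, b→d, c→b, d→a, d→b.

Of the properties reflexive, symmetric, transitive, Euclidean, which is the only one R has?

Reflexive: no — a is not related to itself.
Symmetric: yes — every pair in R has its reverse in R.
Transitive: no — a R b and b R c, but not a R c.
Euclidean: no — b R a and b R c, but not a R c.
Only symmetric holds.

symmetric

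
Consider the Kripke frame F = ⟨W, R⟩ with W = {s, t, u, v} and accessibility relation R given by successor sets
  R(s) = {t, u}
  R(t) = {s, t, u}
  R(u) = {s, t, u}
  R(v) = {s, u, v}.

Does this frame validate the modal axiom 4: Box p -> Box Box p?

No

Axiom 4 corresponds to the accessibility relation being transitive.
Transitive: no — v R s and s R t, but not v R t.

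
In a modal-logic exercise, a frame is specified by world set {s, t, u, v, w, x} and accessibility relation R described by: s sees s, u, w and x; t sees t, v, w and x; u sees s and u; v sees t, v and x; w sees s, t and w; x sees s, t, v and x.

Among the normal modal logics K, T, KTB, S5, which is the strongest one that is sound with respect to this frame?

KTB

Reflexive (axiom T): yes — every world is R-related to itself.
Symmetric (axiom B): yes — every pair in R has its reverse in R.
Euclidean (axiom 5): no — s R u and s R w, but not u R w.
So F validates K, T, KTB; S5 would additionally require R to be Euclidean. The strongest is KTB.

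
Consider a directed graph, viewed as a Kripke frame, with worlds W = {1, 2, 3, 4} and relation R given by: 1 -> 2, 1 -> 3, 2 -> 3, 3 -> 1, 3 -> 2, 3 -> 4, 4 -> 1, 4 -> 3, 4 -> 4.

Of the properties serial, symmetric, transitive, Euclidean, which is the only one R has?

Serial: yes — every world has a successor (e.g. 1 R 2).
Symmetric: no — 1 R 2 but not 2 R 1.
Transitive: no — 1 R 3 and 3 R 4, but not 1 R 4.
Euclidean: no — 3 R 1 and 3 R 4, but not 1 R 4.
Only serial holds.

serial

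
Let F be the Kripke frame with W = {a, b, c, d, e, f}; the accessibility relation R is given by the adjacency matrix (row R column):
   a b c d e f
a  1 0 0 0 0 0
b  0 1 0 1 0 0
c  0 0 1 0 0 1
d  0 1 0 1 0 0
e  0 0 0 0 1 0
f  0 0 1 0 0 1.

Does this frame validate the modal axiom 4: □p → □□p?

Yes

The schema 4 characterises exactly the transitive frames.
Transitive: yes — every two-step R-path is closed by a direct edge.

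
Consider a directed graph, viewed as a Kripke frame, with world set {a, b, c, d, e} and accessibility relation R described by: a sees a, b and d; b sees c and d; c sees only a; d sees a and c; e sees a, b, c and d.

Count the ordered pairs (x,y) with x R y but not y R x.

9

Enumerating: (a,b), (b,c), (b,d), (c,a), (d,c), (e,a), (e,b), (e,c), (e,d).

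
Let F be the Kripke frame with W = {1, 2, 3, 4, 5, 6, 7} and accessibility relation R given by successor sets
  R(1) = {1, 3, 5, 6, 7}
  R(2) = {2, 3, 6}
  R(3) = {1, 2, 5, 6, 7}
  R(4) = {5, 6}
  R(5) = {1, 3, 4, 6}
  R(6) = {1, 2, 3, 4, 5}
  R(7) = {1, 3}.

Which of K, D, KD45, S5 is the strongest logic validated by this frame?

D

Serial (axiom D): yes — every world has a successor (e.g. 1 R 1).
Euclidean (axiom 5): no — 1 R 5 and 1 R 7, but not 5 R 7.
Transitive (axiom 4): no — 1 R 3 and 3 R 2, but not 1 R 2.
Reflexive (axiom T): no — 3 is not related to itself.
So F validates K, D; KD45 would additionally require R to be Euclidean and transitive. The strongest is D.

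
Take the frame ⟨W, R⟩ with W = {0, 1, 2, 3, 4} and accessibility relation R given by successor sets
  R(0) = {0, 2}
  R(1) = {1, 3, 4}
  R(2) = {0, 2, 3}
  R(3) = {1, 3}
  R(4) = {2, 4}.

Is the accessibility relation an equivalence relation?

No

Reflexive: yes — every world is R-related to itself.
Symmetric: no — 1 R 4 but not 4 R 1.
Transitive: no — 0 R 2 and 2 R 3, but not 0 R 3.
So R is not an equivalence relation.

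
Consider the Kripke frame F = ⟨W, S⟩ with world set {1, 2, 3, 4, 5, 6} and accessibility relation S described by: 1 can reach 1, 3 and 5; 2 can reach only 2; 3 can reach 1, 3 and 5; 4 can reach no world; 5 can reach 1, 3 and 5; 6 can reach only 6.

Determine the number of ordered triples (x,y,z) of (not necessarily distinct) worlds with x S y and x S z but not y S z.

0

S is Euclidean; there are no such tuples.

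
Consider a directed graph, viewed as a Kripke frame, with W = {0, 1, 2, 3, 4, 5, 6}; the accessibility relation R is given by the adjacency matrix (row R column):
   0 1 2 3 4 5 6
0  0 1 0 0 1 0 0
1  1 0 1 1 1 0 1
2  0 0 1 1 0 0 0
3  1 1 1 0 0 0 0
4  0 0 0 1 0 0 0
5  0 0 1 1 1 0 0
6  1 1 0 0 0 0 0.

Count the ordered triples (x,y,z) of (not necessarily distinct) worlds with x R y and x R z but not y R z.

Enumerating: (0,1,1), (0,4,1), (0,4,4), (1,0,0), (1,0,2), (1,0,3), (1,0,6), (1,2,0), (1,2,4), (1,2,6), (1,3,3), (1,3,4), … and 23 more.
Total: 35.

35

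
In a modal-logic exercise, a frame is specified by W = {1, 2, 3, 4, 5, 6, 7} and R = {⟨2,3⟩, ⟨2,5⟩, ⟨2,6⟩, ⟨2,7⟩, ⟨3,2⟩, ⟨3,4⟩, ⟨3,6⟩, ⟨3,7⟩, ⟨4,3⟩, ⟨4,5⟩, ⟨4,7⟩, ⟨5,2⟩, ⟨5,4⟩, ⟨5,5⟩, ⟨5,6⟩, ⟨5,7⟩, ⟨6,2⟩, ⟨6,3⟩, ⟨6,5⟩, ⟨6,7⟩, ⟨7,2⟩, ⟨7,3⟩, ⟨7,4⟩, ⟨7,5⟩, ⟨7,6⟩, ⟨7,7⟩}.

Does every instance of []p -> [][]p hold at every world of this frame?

The schema 4 characterises exactly the transitive frames.
Transitive: no — 2 R 3 and 3 R 4, but not 2 R 4.

No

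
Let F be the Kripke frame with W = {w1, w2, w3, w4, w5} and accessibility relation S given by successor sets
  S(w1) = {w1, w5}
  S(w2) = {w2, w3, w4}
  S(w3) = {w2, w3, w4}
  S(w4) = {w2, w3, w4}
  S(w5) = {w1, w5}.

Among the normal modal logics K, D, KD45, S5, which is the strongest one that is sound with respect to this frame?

S5

Serial (axiom D): yes — every world has a successor (e.g. w1 S w1).
Euclidean (axiom 5): yes — any two successors of a common world are S-related.
Transitive (axiom 4): yes — every two-step S-path is closed by a direct edge.
Reflexive (axiom T): yes — every world is S-related to itself.
So F validates K, D, KD45, S5. The strongest is S5.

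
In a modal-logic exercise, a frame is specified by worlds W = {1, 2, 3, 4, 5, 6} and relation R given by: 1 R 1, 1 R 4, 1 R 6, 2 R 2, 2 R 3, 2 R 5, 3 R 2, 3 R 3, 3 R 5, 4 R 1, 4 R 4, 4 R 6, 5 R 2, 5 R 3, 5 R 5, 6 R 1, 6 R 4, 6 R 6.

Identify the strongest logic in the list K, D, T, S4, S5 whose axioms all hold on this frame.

S5

Serial (axiom D): yes — every world has a successor (e.g. 1 R 1).
Reflexive (axiom T): yes — every world is R-related to itself.
Transitive (axiom 4): yes — every two-step R-path is closed by a direct edge.
Euclidean (axiom 5): yes — any two successors of a common world are R-related.
So F validates K, D, T, S4, S5. The strongest is S5.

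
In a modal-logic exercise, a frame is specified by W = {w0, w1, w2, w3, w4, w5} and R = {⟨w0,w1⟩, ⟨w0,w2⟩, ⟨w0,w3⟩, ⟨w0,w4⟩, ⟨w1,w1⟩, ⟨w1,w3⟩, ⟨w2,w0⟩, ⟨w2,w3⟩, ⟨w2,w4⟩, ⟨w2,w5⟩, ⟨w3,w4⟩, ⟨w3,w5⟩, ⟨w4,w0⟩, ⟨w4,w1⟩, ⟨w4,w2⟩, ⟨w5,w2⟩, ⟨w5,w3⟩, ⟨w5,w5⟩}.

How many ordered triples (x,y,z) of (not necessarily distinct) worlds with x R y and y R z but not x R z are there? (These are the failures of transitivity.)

25

Enumerating: (w0,w2,w0), (w0,w2,w5), (w0,w3,w5), (w0,w4,w0), (w1,w3,w4), (w1,w3,w5), (w2,w0,w1), (w2,w0,w2), (w2,w4,w1), (w2,w4,w2), (w2,w5,w2), (w3,w4,w0), … and 13 more.
Total: 25.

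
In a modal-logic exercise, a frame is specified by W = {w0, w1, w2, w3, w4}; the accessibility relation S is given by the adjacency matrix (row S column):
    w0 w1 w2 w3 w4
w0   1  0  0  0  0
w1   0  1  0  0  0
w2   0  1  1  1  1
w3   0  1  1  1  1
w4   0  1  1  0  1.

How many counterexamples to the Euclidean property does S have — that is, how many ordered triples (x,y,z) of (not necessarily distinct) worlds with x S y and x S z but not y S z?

Enumerating: (w2,w1,w2), (w2,w1,w3), (w2,w1,w4), (w2,w4,w3), (w3,w1,w2), (w3,w1,w3), (w3,w1,w4), (w3,w4,w3), (w4,w1,w2), (w4,w1,w4).

10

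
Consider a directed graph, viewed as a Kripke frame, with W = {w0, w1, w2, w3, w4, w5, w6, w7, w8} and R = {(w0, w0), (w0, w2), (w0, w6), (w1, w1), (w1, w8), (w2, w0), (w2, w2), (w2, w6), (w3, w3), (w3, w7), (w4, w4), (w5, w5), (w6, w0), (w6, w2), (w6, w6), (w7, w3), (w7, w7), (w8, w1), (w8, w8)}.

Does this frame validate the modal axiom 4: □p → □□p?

Yes

By correspondence theory, 4 is valid on a frame iff R is transitive.
Transitive: yes — every two-step R-path is closed by a direct edge.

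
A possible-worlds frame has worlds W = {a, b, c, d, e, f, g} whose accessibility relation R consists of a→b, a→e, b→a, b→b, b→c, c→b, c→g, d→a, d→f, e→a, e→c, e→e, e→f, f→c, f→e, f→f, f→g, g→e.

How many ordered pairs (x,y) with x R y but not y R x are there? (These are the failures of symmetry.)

7

Enumerating: (c,g), (d,a), (d,f), (e,c), (f,c), (f,g), (g,e).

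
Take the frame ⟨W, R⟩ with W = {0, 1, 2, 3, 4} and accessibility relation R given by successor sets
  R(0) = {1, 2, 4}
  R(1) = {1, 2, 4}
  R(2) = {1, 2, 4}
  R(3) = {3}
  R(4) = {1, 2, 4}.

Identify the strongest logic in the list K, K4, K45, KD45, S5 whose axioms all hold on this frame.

Transitive (axiom 4): yes — every two-step R-path is closed by a direct edge.
Euclidean (axiom 5): yes — any two successors of a common world are R-related.
Serial (axiom D): yes — every world has a successor (e.g. 0 R 1).
Reflexive (axiom T): no — 0 is not related to itself.
So F validates K, K4, K45, KD45; S5 would additionally require R to be reflexive. The strongest is KD45.

KD45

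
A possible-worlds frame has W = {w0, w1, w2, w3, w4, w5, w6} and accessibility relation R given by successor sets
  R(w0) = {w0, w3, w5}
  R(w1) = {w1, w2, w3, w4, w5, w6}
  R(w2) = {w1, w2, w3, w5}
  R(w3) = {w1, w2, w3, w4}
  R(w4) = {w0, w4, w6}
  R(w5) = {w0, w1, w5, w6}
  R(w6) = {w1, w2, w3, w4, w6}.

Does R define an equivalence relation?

No

Reflexive: yes — every world is R-related to itself.
Symmetric: no — w0 R w3 but not w3 R w0.
Transitive: no — w0 R w3 and w3 R w1, but not w0 R w1.
So R is not an equivalence relation.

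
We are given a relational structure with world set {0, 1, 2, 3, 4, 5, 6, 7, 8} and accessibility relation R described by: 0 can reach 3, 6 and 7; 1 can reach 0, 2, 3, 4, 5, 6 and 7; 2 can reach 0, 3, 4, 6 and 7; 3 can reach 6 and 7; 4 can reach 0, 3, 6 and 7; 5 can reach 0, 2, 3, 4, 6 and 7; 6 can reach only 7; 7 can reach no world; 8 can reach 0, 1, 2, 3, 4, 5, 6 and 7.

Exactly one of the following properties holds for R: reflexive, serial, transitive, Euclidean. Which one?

Reflexive: no — 0 is not related to itself.
Serial: no — 7 has no R-successor.
Transitive: yes — every two-step R-path is closed by a direct edge.
Euclidean: no — 0 R 6 and 0 R 3, but not 6 R 3.
Only transitive holds.

transitive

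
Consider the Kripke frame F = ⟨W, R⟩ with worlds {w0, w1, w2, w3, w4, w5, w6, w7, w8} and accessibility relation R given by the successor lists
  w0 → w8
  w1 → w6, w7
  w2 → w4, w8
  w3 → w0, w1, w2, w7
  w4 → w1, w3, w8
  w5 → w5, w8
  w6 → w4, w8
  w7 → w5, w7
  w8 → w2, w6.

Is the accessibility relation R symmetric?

No

Symmetric: no — w0 R w8 but not w8 R w0.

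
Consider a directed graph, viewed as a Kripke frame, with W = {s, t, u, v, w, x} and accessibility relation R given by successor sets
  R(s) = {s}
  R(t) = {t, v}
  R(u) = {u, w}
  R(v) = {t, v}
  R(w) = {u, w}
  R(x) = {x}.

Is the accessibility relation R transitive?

Transitive: yes — every two-step R-path is closed by a direct edge.

Yes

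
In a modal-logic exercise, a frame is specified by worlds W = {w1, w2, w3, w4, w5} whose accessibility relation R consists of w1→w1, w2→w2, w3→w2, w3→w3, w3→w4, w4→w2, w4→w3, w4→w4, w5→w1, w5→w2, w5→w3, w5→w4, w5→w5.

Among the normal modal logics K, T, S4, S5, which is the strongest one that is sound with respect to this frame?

Reflexive (axiom T): yes — every world is R-related to itself.
Transitive (axiom 4): yes — every two-step R-path is closed by a direct edge.
Euclidean (axiom 5): no — w3 R w2 and w3 R w4, but not w2 R w4.
So F validates K, T, S4; S5 would additionally require R to be Euclidean. The strongest is S4.

S4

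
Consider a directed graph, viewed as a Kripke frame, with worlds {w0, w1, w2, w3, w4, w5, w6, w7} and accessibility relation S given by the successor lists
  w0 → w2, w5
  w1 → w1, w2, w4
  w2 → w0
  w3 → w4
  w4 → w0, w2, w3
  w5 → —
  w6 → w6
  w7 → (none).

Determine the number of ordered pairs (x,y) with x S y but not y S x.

Enumerating: (w0,w5), (w1,w2), (w1,w4), (w4,w0), (w4,w2).

5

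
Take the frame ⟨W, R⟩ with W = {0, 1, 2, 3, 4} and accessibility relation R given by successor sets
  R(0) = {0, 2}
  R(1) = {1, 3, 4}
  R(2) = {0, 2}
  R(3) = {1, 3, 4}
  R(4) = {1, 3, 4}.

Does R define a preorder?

Reflexive: yes — every world is R-related to itself.
Transitive: yes — every two-step R-path is closed by a direct edge.
So R is a preorder.

Yes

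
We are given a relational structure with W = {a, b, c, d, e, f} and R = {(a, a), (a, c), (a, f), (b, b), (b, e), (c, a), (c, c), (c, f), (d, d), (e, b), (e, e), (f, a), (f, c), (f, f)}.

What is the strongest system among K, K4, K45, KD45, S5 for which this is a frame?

S5

Transitive (axiom 4): yes — every two-step R-path is closed by a direct edge.
Euclidean (axiom 5): yes — any two successors of a common world are R-related.
Serial (axiom D): yes — every world has a successor (e.g. a R a).
Reflexive (axiom T): yes — every world is R-related to itself.
So F validates K, K4, K45, KD45, S5. The strongest is S5.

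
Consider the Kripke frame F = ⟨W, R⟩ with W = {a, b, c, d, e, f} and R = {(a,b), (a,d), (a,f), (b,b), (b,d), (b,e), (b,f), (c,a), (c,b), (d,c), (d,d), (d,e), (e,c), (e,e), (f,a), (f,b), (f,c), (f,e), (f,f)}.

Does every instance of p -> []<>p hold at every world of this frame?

Axiom B corresponds to the accessibility relation being symmetric.
Symmetric: no — a R b but not b R a.

No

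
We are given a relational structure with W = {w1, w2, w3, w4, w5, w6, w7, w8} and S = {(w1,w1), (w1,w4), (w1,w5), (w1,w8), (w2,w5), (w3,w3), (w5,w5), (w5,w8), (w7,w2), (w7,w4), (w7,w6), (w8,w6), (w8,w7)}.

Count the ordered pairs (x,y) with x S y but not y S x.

10

Enumerating: (w1,w4), (w1,w5), (w1,w8), (w2,w5), (w5,w8), (w7,w2), (w7,w4), (w7,w6), (w8,w6), (w8,w7).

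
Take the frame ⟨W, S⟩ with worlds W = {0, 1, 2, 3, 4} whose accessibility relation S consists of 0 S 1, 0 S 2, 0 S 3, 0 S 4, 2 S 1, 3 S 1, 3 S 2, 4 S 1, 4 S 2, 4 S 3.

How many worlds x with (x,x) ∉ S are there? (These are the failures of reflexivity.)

Enumerating: 0, 1, 2, 3, 4.

5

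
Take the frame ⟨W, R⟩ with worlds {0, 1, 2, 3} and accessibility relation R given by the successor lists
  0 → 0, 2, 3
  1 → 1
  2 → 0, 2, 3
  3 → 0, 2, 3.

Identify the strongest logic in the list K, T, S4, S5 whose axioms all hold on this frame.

S5

Reflexive (axiom T): yes — every world is R-related to itself.
Transitive (axiom 4): yes — every two-step R-path is closed by a direct edge.
Euclidean (axiom 5): yes — any two successors of a common world are R-related.
So F validates K, T, S4, S5. The strongest is S5.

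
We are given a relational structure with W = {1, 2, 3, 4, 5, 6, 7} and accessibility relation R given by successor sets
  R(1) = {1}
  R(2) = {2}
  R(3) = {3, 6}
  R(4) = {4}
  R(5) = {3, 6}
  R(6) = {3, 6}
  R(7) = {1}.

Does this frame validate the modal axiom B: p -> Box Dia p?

The schema B characterises exactly the symmetric frames.
Symmetric: no — 5 R 3 but not 3 R 5.

No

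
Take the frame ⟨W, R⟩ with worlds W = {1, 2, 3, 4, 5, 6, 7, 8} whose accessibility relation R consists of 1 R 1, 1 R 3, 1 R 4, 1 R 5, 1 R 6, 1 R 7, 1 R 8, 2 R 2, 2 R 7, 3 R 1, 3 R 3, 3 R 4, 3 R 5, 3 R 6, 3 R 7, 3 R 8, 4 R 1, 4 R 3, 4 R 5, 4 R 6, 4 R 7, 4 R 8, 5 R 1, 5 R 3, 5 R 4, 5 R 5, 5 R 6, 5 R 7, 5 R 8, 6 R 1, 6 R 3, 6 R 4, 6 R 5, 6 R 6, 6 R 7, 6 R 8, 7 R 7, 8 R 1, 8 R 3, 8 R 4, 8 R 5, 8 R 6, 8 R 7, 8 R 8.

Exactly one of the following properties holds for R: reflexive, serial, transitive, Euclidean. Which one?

Reflexive: no — 4 is not related to itself.
Serial: yes — every world has a successor (e.g. 1 R 1).
Transitive: no — 4 R 1 and 1 R 4, but not 4 R 4.
Euclidean: no — 1 R 7 and 1 R 3, but not 7 R 3.
Only serial holds.

serial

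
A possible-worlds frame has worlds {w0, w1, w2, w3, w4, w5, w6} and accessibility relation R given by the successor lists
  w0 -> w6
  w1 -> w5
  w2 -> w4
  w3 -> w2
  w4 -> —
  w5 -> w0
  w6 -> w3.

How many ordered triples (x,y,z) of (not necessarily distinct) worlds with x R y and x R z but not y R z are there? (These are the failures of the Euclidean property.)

Enumerating: (w0,w6,w6), (w1,w5,w5), (w2,w4,w4), (w3,w2,w2), (w5,w0,w0), (w6,w3,w3).

6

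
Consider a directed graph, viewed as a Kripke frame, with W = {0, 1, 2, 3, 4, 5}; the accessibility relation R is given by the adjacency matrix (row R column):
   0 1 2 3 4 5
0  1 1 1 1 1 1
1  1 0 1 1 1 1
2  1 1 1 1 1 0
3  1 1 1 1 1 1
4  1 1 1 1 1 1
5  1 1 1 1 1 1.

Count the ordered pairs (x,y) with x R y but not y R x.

1

Enumerating: (5,2).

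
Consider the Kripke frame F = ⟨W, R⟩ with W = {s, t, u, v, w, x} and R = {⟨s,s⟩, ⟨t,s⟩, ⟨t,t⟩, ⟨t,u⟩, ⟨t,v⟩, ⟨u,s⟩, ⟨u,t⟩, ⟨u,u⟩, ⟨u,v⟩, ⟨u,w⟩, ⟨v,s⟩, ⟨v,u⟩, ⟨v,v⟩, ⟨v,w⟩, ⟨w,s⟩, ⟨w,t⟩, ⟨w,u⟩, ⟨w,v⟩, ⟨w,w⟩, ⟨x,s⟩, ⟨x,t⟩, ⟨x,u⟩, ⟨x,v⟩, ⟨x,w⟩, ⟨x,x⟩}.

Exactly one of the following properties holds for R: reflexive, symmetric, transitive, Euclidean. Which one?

Reflexive: yes — every world is R-related to itself.
Symmetric: no — t R s but not s R t.
Transitive: no — t R u and u R w, but not t R w.
Euclidean: no — t R s and t R u, but not s R u.
Only reflexive holds.

reflexive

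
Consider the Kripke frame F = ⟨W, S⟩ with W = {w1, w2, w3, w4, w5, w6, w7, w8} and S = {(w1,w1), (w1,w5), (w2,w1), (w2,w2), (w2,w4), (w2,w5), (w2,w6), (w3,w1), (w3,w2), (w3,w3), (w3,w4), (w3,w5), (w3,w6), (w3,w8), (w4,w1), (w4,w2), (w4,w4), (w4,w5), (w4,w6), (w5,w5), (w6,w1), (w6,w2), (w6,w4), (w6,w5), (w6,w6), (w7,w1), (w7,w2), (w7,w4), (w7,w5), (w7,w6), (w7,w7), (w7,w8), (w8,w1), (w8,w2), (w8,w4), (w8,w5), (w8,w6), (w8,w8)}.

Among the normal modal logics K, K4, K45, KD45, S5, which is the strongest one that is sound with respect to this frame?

K4

Transitive (axiom 4): yes — every two-step S-path is closed by a direct edge.
Euclidean (axiom 5): no — w2 S w1 and w2 S w4, but not w1 S w4.
Serial (axiom D): yes — every world has a successor (e.g. w1 S w1).
Reflexive (axiom T): yes — every world is S-related to itself.
So F validates K, K4; K45 would additionally require S to be Euclidean. The strongest is K4.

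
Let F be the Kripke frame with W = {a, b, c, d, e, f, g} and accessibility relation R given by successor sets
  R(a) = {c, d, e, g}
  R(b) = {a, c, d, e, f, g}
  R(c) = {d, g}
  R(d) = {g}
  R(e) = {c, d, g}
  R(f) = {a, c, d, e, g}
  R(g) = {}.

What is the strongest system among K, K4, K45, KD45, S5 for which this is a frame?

K4

Transitive (axiom 4): yes — every two-step R-path is closed by a direct edge.
Euclidean (axiom 5): no — a R c and a R e, but not c R e.
Serial (axiom D): no — g has no R-successor.
Reflexive (axiom T): no — a is not related to itself.
So F validates K, K4; K45 would additionally require R to be Euclidean. The strongest is K4.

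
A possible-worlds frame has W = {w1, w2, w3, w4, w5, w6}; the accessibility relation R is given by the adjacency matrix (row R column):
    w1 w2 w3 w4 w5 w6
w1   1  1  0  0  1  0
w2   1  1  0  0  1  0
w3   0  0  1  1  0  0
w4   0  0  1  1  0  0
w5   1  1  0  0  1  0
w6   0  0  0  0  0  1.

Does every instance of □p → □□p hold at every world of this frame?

Yes

Axiom 4 corresponds to the accessibility relation being transitive.
Transitive: yes — every two-step R-path is closed by a direct edge.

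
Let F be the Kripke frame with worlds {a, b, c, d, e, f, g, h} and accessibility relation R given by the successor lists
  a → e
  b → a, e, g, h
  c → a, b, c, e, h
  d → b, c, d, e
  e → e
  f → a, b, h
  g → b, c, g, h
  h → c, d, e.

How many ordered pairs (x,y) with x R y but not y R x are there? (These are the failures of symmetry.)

17

Enumerating: (a,e), (b,a), (b,e), (b,h), (c,a), (c,b), (c,e), (d,b), (d,c), (d,e), (f,a), (f,b), (f,h), (g,c), (g,h), (h,d), (h,e).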